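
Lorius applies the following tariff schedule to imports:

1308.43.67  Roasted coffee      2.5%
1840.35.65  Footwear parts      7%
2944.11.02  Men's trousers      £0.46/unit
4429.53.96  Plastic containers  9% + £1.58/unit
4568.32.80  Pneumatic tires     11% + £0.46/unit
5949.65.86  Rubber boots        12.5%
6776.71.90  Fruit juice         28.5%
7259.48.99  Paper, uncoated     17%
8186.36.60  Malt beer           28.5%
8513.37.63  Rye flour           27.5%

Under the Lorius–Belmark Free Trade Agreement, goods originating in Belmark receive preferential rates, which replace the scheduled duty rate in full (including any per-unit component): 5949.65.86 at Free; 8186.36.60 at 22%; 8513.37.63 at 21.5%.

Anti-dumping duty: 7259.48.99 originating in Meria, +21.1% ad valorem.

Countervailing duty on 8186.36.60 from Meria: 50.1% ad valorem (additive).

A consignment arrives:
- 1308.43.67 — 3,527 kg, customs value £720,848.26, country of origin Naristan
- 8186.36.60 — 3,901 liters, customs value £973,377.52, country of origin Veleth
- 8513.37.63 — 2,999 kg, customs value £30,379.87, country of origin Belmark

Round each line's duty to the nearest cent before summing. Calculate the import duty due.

Line 1 (1308.43.67, Naristan, 3,527 kg, £720,848.26):
Base rate for 1308.43.67 is 2.5%.
Duty = £720,848.26 × 2.5% = £18,021.21.
Line 2 (8186.36.60, Veleth, 3,901 liters, £973,377.52):
Base rate for 8186.36.60 is 28.5%.
8186.36.60 has an FTA preferential rate, but origin Veleth is not Belmark; base rate stands.
The additional-duty order on 8186.36.60 targets Meria, not Veleth; it does not apply.
Duty = £973,377.52 × 28.5% = £277,412.59.
Line 3 (8513.37.63, Belmark, 2,999 kg, £30,379.87):
Base rate for 8513.37.63 is 27.5%.
Origin Belmark qualifies under the Lorius–Belmark agreement and 8513.37.63 is covered: preferential rate 21.5% applies instead.
Duty = £30,379.87 × 21.5% = £6,531.67.
Total = £18,021.21 + £277,412.59 + £6,531.67 = £301,965.47.

£301,965.47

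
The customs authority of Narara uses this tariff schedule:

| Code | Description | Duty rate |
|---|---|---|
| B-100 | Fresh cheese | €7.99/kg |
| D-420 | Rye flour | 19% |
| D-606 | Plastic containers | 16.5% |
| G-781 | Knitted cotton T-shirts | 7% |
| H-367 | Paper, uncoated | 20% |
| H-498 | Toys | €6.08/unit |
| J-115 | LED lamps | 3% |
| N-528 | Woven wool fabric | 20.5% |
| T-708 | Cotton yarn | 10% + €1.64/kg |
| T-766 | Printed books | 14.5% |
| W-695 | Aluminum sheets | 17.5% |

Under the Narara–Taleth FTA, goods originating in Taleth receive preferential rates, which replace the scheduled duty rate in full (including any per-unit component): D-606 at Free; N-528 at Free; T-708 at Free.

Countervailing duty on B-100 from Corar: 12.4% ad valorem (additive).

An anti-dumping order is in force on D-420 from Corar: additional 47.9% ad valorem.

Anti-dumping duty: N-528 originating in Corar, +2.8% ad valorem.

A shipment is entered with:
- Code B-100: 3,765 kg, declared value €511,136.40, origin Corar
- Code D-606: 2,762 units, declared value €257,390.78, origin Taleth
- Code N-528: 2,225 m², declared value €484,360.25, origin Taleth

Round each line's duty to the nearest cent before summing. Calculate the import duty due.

Line 1 (B-100, Corar, 3,765 kg, €511,136.40):
Base rate for B-100 is €7.99/kg.
Additional duty on B-100 from Corar: +12.4% ad valorem. Applied ad valorem rate = 12.4%.
Duty = €511,136.40 × 12.4% + 3,765 × €7.99 = €93,463.26.
Line 2 (D-606, Taleth, 2,762 units, €257,390.78):
Base rate for D-606 is 16.5%.
Origin Taleth qualifies under the Narara–Taleth agreement and D-606 is covered: preferential rate Free applies instead.
Duty = €257,390.78 × 0% = €0.00.
Line 3 (N-528, Taleth, 2,225 m², €484,360.25):
Base rate for N-528 is 20.5%.
Origin Taleth qualifies under the Narara–Taleth agreement and N-528 is covered: preferential rate Free applies instead.
The additional-duty order on N-528 targets Corar, not Taleth; it does not apply.
Duty = €484,360.25 × 0% = €0.00.
Total = €93,463.26 + €0.00 + €0.00 = €93,463.26.

€93,463.26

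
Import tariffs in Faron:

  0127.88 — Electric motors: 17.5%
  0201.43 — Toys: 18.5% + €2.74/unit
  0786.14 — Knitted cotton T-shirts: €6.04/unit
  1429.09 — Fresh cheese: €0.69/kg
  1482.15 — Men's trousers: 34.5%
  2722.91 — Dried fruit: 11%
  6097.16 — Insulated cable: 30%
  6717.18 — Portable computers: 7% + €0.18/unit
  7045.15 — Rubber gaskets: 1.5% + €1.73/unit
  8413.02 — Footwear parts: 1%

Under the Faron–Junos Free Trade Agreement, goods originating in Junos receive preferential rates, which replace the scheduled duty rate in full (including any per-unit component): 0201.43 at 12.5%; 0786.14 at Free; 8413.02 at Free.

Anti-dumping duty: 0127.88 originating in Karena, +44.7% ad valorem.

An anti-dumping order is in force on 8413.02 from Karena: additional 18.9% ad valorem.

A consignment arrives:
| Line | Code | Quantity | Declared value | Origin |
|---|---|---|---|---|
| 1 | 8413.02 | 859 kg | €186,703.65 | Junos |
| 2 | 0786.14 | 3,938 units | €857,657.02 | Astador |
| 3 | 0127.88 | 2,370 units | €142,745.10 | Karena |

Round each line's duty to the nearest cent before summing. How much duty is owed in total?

€112,572.97

Line 1 (8413.02, Junos, 859 kg, €186,703.65):
Base rate for 8413.02 is 1%.
Origin Junos qualifies under the Faron–Junos agreement and 8413.02 is covered: preferential rate Free applies instead.
The additional-duty order on 8413.02 targets Karena, not Junos; it does not apply.
Duty = €186,703.65 × 0% = €0.00.
Line 2 (0786.14, Astador, 3,938 units, €857,657.02):
Base rate for 0786.14 is €6.04/unit.
0786.14 has an FTA preferential rate, but origin Astador is not Junos; base rate stands.
Duty = 3,938 × €6.04 = €23,785.52.
Line 3 (0127.88, Karena, 2,370 units, €142,745.10):
Base rate for 0127.88 is 17.5%.
Additional duty on 0127.88 from Karena: +44.7%. Applied ad valorem rate: 17.5% + 44.7% = 62.2%.
Duty = €142,745.10 × 62.2% = €88,787.45.
Total = €0.00 + €23,785.52 + €88,787.45 = €112,572.97.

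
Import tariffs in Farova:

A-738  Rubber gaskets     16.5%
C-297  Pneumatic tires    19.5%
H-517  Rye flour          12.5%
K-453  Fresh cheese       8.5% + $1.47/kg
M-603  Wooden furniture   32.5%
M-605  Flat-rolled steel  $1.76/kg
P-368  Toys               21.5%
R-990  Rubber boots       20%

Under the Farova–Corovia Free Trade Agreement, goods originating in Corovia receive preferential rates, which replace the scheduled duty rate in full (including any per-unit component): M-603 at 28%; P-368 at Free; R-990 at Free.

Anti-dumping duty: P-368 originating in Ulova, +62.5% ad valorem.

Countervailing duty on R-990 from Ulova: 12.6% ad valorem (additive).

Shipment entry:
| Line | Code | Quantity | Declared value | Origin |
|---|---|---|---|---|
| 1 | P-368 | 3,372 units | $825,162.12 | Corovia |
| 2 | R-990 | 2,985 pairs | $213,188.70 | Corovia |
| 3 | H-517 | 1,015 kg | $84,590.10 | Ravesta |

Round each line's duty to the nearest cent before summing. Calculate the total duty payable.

$10,573.76

Line 1 (P-368, Corovia, 3,372 units, $825,162.12):
Base rate for P-368 is 21.5%.
Origin Corovia qualifies under the Farova–Corovia agreement and P-368 is covered: preferential rate Free applies instead.
The additional-duty order on P-368 targets Ulova, not Corovia; it does not apply.
Duty = $825,162.12 × 0% = $0.00.
Line 2 (R-990, Corovia, 2,985 pairs, $213,188.70):
Base rate for R-990 is 20%.
Origin Corovia qualifies under the Farova–Corovia agreement and R-990 is covered: preferential rate Free applies instead.
The additional-duty order on R-990 targets Ulova, not Corovia; it does not apply.
Duty = $213,188.70 × 0% = $0.00.
Line 3 (H-517, Ravesta, 1,015 kg, $84,590.10):
Base rate for H-517 is 12.5%.
Duty = $84,590.10 × 12.5% = $10,573.76.
Total = $0.00 + $0.00 + $10,573.76 = $10,573.76.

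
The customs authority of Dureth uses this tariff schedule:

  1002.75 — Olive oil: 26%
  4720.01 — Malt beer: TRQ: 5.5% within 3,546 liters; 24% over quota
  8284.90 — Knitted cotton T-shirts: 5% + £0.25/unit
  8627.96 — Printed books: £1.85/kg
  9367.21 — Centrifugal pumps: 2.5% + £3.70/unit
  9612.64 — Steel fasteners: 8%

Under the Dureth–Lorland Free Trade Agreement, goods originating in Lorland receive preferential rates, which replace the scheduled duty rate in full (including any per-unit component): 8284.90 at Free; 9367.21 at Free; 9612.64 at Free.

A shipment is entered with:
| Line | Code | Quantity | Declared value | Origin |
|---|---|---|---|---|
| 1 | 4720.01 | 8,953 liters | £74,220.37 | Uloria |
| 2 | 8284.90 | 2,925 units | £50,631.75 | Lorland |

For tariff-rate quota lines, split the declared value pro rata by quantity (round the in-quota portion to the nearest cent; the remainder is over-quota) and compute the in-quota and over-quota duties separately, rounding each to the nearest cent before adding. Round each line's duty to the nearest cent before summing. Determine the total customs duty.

Line 1 (4720.01, Uloria, 8,953 liters, £74,220.37):
Code 4720.01 is under a tariff-rate quota (threshold 3,546 liters). In-quota: 3,546 liters at 5.5%; over-quota: 5,407 liters at 24%.
Pro-rata value split: in-quota = £74,220.37 × 3,546/8,953 = £29,396.34; over-quota = £74,220.37 − £29,396.34 = £44,824.03.
In-quota duty = £29,396.34 × 5.5% = £1,616.80. Over-quota duty = £44,824.03 × 24% = £10,757.77.
Line duty = £1,616.80 + £10,757.77 = £12,374.57.
Line 2 (8284.90, Lorland, 2,925 units, £50,631.75):
Base rate for 8284.90 is 5% + £0.25/unit.
Origin Lorland qualifies under the Dureth–Lorland agreement and 8284.90 is covered: preferential rate Free applies instead.
Duty = £50,631.75 × 0% = £0.00.
Total = £12,374.57 + £0.00 = £12,374.57.

£12,374.57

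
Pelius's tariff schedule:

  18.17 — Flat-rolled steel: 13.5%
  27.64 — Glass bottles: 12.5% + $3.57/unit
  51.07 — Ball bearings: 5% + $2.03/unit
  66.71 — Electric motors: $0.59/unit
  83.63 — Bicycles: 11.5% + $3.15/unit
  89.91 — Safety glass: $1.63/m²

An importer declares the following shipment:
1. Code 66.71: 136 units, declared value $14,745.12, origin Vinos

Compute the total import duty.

$80.24

Line 1 (66.71, Vinos, 136 units, $14,745.12):
Base rate for 66.71 is $0.59/unit.
Duty = 136 × $0.59 = $80.24.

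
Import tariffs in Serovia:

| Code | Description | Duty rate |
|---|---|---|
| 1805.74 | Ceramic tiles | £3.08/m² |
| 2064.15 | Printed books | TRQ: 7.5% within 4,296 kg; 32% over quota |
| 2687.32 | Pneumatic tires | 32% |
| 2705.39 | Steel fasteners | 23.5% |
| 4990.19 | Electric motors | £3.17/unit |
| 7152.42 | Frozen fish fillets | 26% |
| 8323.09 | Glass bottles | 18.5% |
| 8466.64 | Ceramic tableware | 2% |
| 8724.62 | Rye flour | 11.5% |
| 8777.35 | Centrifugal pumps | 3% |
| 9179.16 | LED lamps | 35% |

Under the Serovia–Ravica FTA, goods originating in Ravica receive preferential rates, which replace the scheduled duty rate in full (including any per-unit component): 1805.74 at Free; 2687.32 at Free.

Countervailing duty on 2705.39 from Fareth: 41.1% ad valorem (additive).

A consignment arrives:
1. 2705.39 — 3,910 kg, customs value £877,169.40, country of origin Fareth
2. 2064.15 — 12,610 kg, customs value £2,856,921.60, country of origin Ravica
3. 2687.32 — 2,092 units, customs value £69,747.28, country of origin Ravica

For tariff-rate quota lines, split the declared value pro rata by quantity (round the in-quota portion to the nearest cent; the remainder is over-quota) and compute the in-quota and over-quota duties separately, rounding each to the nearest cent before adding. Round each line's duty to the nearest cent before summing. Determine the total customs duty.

Line 1 (2705.39, Fareth, 3,910 kg, £877,169.40):
Base rate for 2705.39 is 23.5%.
Additional duty on 2705.39 from Fareth: +41.1%. Applied ad valorem rate: 23.5% + 41.1% = 64.6%.
Duty = £877,169.40 × 64.6% = £566,651.43.
Line 2 (2064.15, Ravica, 12,610 kg, £2,856,921.60):
Code 2064.15 is under a tariff-rate quota (threshold 4,296 kg). In-quota: 4,296 kg at 7.5%; over-quota: 8,314 kg at 32%.
Pro-rata value split: in-quota = £2,856,921.60 × 4,296/12,610 = £973,301.76; over-quota = £2,856,921.60 − £973,301.76 = £1,883,619.84.
In-quota duty = £973,301.76 × 7.5% = £72,997.63. Over-quota duty = £1,883,619.84 × 32% = £602,758.35.
Line duty = £72,997.63 + £602,758.35 = £675,755.98.
Line 3 (2687.32, Ravica, 2,092 units, £69,747.28):
Base rate for 2687.32 is 32%.
Origin Ravica qualifies under the Serovia–Ravica agreement and 2687.32 is covered: preferential rate Free applies instead.
Duty = £69,747.28 × 0% = £0.00.
Total = £566,651.43 + £675,755.98 + £0.00 = £1,242,407.41.

£1,242,407.41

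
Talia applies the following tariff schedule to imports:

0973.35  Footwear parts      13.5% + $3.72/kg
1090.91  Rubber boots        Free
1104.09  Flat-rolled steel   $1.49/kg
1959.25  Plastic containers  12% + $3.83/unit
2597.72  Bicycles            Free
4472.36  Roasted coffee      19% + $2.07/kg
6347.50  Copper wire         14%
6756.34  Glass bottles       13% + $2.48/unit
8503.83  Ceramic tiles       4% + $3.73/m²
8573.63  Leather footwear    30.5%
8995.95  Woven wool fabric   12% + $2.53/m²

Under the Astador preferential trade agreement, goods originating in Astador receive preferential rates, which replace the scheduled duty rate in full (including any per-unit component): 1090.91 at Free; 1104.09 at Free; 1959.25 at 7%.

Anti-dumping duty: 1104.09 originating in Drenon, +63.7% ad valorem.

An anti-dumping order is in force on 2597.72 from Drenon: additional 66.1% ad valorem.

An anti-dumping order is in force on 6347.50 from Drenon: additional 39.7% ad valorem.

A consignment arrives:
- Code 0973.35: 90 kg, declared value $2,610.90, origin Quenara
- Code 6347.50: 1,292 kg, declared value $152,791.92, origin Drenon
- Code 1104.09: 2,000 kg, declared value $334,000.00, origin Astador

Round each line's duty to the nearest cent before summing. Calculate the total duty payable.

$82,736.53

Line 1 (0973.35, Quenara, 90 kg, $2,610.90):
Base rate for 0973.35 is 13.5% + $3.72/kg.
Duty = $2,610.90 × 13.5% + 90 × $3.72 = $687.27.
Line 2 (6347.50, Drenon, 1,292 kg, $152,791.92):
Base rate for 6347.50 is 14%.
Additional duty on 6347.50 from Drenon: +39.7%. Applied ad valorem rate: 14% + 39.7% = 53.7%.
Duty = $152,791.92 × 53.7% = $82,049.26.
Line 3 (1104.09, Astador, 2,000 kg, $334,000.00):
Base rate for 1104.09 is $1.49/kg.
Origin Astador qualifies under the Talia–Astador agreement and 1104.09 is covered: preferential rate Free applies instead.
The additional-duty order on 1104.09 targets Drenon, not Astador; it does not apply.
Duty = $334,000.00 × 0% = $0.00.
Total = $687.27 + $82,049.26 + $0.00 = $82,736.53.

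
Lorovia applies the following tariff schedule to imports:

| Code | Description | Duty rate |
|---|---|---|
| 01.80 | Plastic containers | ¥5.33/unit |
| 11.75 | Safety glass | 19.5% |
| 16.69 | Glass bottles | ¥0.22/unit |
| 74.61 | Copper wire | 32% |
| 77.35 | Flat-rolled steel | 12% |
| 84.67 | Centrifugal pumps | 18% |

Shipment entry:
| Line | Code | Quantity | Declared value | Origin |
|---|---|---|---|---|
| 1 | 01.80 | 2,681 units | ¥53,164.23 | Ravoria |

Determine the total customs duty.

Line 1 (01.80, Ravoria, 2,681 units, ¥53,164.23):
Base rate for 01.80 is ¥5.33/unit.
Duty = 2,681 × ¥5.33 = ¥14,289.73.

¥14,289.73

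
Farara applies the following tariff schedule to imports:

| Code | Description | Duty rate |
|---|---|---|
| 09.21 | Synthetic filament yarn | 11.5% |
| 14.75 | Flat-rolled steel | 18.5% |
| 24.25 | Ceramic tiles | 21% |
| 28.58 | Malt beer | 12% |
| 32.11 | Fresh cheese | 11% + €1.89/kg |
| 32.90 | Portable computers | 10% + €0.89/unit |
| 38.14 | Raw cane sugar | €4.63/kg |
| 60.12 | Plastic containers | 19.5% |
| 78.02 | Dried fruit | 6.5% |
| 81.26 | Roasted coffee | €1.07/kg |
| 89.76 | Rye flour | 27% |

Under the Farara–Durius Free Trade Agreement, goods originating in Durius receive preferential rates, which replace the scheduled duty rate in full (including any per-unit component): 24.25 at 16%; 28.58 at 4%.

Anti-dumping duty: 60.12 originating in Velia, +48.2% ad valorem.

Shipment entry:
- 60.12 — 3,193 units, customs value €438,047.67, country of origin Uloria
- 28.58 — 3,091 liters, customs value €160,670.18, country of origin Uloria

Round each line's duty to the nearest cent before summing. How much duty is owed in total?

€104,699.72

Line 1 (60.12, Uloria, 3,193 units, €438,047.67):
Base rate for 60.12 is 19.5%.
The additional-duty order on 60.12 targets Velia, not Uloria; it does not apply.
Duty = €438,047.67 × 19.5% = €85,419.30.
Line 2 (28.58, Uloria, 3,091 liters, €160,670.18):
Base rate for 28.58 is 12%.
28.58 has an FTA preferential rate, but origin Uloria is not Durius; base rate stands.
Duty = €160,670.18 × 12% = €19,280.42.
Total = €85,419.30 + €19,280.42 = €104,699.72.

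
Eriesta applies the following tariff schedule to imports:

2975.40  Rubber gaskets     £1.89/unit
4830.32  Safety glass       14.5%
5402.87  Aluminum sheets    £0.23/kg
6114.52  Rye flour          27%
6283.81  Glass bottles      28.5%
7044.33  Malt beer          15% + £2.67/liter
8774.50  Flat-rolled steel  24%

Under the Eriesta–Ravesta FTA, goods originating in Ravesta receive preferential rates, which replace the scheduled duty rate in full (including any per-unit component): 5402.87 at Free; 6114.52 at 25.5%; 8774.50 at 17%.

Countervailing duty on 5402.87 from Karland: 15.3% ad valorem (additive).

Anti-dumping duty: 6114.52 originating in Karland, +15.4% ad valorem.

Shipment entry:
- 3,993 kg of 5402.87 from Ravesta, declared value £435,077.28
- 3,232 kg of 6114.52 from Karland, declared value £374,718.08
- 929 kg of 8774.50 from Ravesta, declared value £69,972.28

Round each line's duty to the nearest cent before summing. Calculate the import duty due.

£170,775.76

Line 1 (5402.87, Ravesta, 3,993 kg, £435,077.28):
Base rate for 5402.87 is £0.23/kg.
Origin Ravesta qualifies under the Eriesta–Ravesta agreement and 5402.87 is covered: preferential rate Free applies instead.
The additional-duty order on 5402.87 targets Karland, not Ravesta; it does not apply.
Duty = £435,077.28 × 0% = £0.00.
Line 2 (6114.52, Karland, 3,232 kg, £374,718.08):
Base rate for 6114.52 is 27%.
6114.52 has an FTA preferential rate, but origin Karland is not Ravesta; base rate stands.
Additional duty on 6114.52 from Karland: +15.4%. Applied ad valorem rate: 27% + 15.4% = 42.4%.
Duty = £374,718.08 × 42.4% = £158,880.47.
Line 3 (8774.50, Ravesta, 929 kg, £69,972.28):
Base rate for 8774.50 is 24%.
Origin Ravesta qualifies under the Eriesta–Ravesta agreement and 8774.50 is covered: preferential rate 17% applies instead.
Duty = £69,972.28 × 17% = £11,895.29.
Total = £0.00 + £158,880.47 + £11,895.29 = £170,775.76.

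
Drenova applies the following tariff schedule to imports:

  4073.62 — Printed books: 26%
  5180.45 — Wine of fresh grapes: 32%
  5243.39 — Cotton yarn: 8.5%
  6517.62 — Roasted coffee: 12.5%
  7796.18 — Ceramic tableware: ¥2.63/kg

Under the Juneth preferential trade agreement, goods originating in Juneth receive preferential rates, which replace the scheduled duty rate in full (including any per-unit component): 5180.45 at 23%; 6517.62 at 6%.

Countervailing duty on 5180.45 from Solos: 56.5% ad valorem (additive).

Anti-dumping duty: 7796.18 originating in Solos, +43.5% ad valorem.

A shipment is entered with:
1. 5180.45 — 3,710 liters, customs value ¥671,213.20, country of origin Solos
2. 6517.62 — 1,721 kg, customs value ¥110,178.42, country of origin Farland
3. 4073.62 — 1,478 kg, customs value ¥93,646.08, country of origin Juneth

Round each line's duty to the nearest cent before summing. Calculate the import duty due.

Line 1 (5180.45, Solos, 3,710 liters, ¥671,213.20):
Base rate for 5180.45 is 32%.
5180.45 has an FTA preferential rate, but origin Solos is not Juneth; base rate stands.
Additional duty on 5180.45 from Solos: +56.5%. Applied ad valorem rate: 32% + 56.5% = 88.5%.
Duty = ¥671,213.20 × 88.5% = ¥594,023.68.
Line 2 (6517.62, Farland, 1,721 kg, ¥110,178.42):
Base rate for 6517.62 is 12.5%.
6517.62 has an FTA preferential rate, but origin Farland is not Juneth; base rate stands.
Duty = ¥110,178.42 × 12.5% = ¥13,772.30.
Line 3 (4073.62, Juneth, 1,478 kg, ¥93,646.08):
Base rate for 4073.62 is 26%.
Origin Juneth is the FTA partner but 4073.62 is not on the preference list; base rate stands.
Duty = ¥93,646.08 × 26% = ¥24,347.98.
Total = ¥594,023.68 + ¥13,772.30 + ¥24,347.98 = ¥632,143.96.

¥632,143.96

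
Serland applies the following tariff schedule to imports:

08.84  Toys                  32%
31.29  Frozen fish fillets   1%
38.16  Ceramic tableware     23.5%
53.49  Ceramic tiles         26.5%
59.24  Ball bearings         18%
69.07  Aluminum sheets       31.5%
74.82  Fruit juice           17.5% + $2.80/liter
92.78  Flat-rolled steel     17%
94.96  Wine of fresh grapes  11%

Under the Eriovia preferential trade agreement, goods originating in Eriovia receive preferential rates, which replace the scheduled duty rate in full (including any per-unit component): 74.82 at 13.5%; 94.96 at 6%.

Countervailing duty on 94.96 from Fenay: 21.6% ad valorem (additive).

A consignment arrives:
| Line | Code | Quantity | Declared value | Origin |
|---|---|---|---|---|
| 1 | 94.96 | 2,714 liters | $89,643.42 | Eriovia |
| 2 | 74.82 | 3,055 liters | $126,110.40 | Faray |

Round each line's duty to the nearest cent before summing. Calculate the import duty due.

$36,001.93

Line 1 (94.96, Eriovia, 2,714 liters, $89,643.42):
Base rate for 94.96 is 11%.
Origin Eriovia qualifies under the Serland–Eriovia agreement and 94.96 is covered: preferential rate 6% applies instead.
The additional-duty order on 94.96 targets Fenay, not Eriovia; it does not apply.
Duty = $89,643.42 × 6% = $5,378.61.
Line 2 (74.82, Faray, 3,055 liters, $126,110.40):
Base rate for 74.82 is 17.5% + $2.80/liter.
74.82 has an FTA preferential rate, but origin Faray is not Eriovia; base rate stands.
Duty = $126,110.40 × 17.5% + 3,055 × $2.80 = $30,623.32.
Total = $5,378.61 + $30,623.32 = $36,001.93.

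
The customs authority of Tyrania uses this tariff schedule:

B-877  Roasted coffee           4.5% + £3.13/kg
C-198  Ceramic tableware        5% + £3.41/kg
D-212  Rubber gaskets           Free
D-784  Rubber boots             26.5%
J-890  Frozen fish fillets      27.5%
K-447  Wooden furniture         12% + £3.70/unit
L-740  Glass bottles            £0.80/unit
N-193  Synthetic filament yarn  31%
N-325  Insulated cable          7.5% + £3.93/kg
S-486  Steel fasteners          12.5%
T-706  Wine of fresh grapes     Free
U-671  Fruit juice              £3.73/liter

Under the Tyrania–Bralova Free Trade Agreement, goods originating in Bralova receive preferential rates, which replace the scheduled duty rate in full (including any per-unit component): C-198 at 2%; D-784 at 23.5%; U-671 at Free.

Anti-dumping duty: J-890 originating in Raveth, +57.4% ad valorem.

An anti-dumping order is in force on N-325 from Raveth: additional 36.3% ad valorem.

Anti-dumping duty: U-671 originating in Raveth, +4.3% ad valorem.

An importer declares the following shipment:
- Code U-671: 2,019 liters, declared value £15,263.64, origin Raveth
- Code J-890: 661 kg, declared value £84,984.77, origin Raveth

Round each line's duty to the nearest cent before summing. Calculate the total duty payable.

£80,339.28

Line 1 (U-671, Raveth, 2,019 liters, £15,263.64):
Base rate for U-671 is £3.73/liter.
U-671 has an FTA preferential rate, but origin Raveth is not Bralova; base rate stands.
Additional duty on U-671 from Raveth: +4.3% ad valorem. Applied ad valorem rate = 4.3%.
Duty = £15,263.64 × 4.3% + 2,019 × £3.73 = £8,187.21.
Line 2 (J-890, Raveth, 661 kg, £84,984.77):
Base rate for J-890 is 27.5%.
Additional duty on J-890 from Raveth: +57.4%. Applied ad valorem rate: 27.5% + 57.4% = 84.9%.
Duty = £84,984.77 × 84.9% = £72,152.07.
Total = £8,187.21 + £72,152.07 = £80,339.28.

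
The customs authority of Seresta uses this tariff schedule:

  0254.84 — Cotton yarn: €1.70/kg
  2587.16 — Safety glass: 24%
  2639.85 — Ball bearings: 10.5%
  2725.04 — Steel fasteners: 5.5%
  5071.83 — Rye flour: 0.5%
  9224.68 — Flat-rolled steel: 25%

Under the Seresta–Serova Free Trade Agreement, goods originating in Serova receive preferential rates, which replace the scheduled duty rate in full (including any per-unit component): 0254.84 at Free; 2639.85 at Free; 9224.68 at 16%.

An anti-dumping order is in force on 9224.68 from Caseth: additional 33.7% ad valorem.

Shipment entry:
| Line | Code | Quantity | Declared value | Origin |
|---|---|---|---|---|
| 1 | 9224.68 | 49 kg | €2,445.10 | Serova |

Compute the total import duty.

€391.22

Line 1 (9224.68, Serova, 49 kg, €2,445.10):
Base rate for 9224.68 is 25%.
Origin Serova qualifies under the Seresta–Serova agreement and 9224.68 is covered: preferential rate 16% applies instead.
The additional-duty order on 9224.68 targets Caseth, not Serova; it does not apply.
Duty = €2,445.10 × 16% = €391.22.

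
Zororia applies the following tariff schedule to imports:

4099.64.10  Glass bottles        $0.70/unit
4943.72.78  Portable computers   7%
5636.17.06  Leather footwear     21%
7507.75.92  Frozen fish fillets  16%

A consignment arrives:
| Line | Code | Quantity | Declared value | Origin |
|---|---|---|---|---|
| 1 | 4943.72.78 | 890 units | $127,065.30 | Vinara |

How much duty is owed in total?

$8,894.57

Line 1 (4943.72.78, Vinara, 890 units, $127,065.30):
Base rate for 4943.72.78 is 7%.
Duty = $127,065.30 × 7% = $8,894.57.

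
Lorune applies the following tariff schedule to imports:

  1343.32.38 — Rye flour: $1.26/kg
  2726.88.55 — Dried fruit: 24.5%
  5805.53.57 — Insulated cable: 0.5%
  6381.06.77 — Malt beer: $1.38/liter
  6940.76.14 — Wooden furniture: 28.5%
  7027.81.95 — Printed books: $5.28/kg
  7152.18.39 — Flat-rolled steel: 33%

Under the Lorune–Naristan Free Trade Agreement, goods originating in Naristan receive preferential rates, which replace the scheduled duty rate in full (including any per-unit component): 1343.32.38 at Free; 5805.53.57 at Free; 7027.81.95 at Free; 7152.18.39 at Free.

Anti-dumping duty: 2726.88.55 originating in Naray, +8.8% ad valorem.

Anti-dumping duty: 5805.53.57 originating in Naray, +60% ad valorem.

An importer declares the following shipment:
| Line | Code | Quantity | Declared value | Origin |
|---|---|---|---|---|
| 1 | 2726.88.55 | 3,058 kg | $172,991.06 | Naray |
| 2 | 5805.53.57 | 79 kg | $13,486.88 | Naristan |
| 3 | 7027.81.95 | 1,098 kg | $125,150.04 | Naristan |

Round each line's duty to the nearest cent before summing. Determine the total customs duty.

Line 1 (2726.88.55, Naray, 3,058 kg, $172,991.06):
Base rate for 2726.88.55 is 24.5%.
Additional duty on 2726.88.55 from Naray: +8.8%. Applied ad valorem rate: 24.5% + 8.8% = 33.3%.
Duty = $172,991.06 × 33.3% = $57,606.02.
Line 2 (5805.53.57, Naristan, 79 kg, $13,486.88):
Base rate for 5805.53.57 is 0.5%.
Origin Naristan qualifies under the Lorune–Naristan agreement and 5805.53.57 is covered: preferential rate Free applies instead.
The additional-duty order on 5805.53.57 targets Naray, not Naristan; it does not apply.
Duty = $13,486.88 × 0% = $0.00.
Line 3 (7027.81.95, Naristan, 1,098 kg, $125,150.04):
Base rate for 7027.81.95 is $5.28/kg.
Origin Naristan qualifies under the Lorune–Naristan agreement and 7027.81.95 is covered: preferential rate Free applies instead.
Duty = $125,150.04 × 0% = $0.00.
Total = $57,606.02 + $0.00 + $0.00 = $57,606.02.

$57,606.02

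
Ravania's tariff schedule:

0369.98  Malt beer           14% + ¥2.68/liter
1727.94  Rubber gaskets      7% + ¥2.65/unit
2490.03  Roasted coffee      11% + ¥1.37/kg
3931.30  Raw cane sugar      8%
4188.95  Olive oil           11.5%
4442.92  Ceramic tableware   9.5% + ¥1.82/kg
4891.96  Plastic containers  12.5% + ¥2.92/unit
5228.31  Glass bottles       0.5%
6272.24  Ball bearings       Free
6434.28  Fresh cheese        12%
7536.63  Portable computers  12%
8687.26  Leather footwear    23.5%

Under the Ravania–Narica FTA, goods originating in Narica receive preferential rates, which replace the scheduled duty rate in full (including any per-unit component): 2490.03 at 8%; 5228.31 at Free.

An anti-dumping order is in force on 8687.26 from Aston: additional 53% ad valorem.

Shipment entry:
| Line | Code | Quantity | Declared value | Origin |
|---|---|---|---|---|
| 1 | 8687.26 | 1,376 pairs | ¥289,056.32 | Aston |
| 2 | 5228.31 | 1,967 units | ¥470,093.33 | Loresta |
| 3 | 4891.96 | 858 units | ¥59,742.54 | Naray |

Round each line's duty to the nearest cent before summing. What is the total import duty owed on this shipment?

¥233,451.73

Line 1 (8687.26, Aston, 1,376 pairs, ¥289,056.32):
Base rate for 8687.26 is 23.5%.
Additional duty on 8687.26 from Aston: +53%. Applied ad valorem rate: 23.5% + 53% = 76.5%.
Duty = ¥289,056.32 × 76.5% = ¥221,128.08.
Line 2 (5228.31, Loresta, 1,967 units, ¥470,093.33):
Base rate for 5228.31 is 0.5%.
5228.31 has an FTA preferential rate, but origin Loresta is not Narica; base rate stands.
Duty = ¥470,093.33 × 0.5% = ¥2,350.47.
Line 3 (4891.96, Naray, 858 units, ¥59,742.54):
Base rate for 4891.96 is 12.5% + ¥2.92/unit.
Duty = ¥59,742.54 × 12.5% + 858 × ¥2.92 = ¥9,973.18.
Total = ¥221,128.08 + ¥2,350.47 + ¥9,973.18 = ¥233,451.73.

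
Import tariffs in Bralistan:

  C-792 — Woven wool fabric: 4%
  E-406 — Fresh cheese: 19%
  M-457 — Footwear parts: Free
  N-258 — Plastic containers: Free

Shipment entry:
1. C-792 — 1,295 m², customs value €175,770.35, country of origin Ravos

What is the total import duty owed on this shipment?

€7,030.81

Line 1 (C-792, Ravos, 1,295 m², €175,770.35):
Base rate for C-792 is 4%.
Duty = €175,770.35 × 4% = €7,030.81.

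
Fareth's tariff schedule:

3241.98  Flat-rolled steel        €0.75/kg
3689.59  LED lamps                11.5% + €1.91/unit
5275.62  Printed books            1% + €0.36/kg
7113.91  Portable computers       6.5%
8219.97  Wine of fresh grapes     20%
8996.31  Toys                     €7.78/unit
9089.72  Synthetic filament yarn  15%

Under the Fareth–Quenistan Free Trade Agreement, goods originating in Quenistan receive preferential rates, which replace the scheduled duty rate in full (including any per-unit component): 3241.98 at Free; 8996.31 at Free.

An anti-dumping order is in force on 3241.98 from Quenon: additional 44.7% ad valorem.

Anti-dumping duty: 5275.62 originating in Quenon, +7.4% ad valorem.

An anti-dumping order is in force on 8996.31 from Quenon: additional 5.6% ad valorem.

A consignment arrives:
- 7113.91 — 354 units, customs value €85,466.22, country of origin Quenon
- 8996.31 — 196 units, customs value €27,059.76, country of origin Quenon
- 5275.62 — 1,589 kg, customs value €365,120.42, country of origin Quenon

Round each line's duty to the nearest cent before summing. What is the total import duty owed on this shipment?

€39,837.69

Line 1 (7113.91, Quenon, 354 units, €85,466.22):
Base rate for 7113.91 is 6.5%.
Duty = €85,466.22 × 6.5% = €5,555.30.
Line 2 (8996.31, Quenon, 196 units, €27,059.76):
Base rate for 8996.31 is €7.78/unit.
8996.31 has an FTA preferential rate, but origin Quenon is not Quenistan; base rate stands.
Additional duty on 8996.31 from Quenon: +5.6% ad valorem. Applied ad valorem rate = 5.6%.
Duty = €27,059.76 × 5.6% + 196 × €7.78 = €3,040.23.
Line 3 (5275.62, Quenon, 1,589 kg, €365,120.42):
Base rate for 5275.62 is 1% + €0.36/kg.
Additional duty on 5275.62 from Quenon: +7.4%. Applied ad valorem rate: 1% + 7.4% = 8.4%.
Duty = €365,120.42 × 8.4% + 1,589 × €0.36 = €31,242.16.
Total = €5,555.30 + €3,040.23 + €31,242.16 = €39,837.69.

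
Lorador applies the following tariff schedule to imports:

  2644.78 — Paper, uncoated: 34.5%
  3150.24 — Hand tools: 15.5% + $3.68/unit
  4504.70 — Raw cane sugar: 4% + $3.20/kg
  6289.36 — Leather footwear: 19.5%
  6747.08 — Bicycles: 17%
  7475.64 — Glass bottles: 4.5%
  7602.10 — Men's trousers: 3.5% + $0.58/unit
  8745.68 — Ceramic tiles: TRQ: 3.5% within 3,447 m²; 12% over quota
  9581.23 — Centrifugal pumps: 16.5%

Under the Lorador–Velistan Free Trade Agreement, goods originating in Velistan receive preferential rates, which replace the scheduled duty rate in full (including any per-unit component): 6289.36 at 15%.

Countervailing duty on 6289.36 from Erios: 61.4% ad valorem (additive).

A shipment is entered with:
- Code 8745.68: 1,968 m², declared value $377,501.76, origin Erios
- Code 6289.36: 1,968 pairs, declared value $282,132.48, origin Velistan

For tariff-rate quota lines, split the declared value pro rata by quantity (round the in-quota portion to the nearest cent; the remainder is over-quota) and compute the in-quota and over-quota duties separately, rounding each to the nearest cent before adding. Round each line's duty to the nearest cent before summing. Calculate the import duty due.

$55,532.43

Line 1 (8745.68, Erios, 1,968 m², $377,501.76):
Code 8745.68 is under a tariff-rate quota (threshold 3,447 m²). Quantity 1,968 m² is within the quota, so the in-quota rate 3.5% applies to the full value.
Duty = $377,501.76 × 3.5% = $13,212.56.
Line 2 (6289.36, Velistan, 1,968 pairs, $282,132.48):
Base rate for 6289.36 is 19.5%.
Origin Velistan qualifies under the Lorador–Velistan agreement and 6289.36 is covered: preferential rate 15% applies instead.
The additional-duty order on 6289.36 targets Erios, not Velistan; it does not apply.
Duty = $282,132.48 × 15% = $42,319.87.
Total = $13,212.56 + $42,319.87 = $55,532.43.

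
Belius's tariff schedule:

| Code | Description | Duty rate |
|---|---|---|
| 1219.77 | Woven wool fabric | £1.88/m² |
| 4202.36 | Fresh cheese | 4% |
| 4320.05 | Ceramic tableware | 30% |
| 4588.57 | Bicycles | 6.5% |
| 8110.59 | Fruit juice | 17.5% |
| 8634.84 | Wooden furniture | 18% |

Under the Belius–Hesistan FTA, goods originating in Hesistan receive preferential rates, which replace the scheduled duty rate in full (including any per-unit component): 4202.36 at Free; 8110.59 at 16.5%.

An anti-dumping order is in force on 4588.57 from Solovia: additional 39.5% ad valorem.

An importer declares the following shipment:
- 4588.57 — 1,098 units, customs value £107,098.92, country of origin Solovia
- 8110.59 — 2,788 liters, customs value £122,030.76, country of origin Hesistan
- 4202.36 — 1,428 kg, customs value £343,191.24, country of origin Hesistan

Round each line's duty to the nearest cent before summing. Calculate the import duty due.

Line 1 (4588.57, Solovia, 1,098 units, £107,098.92):
Base rate for 4588.57 is 6.5%.
Additional duty on 4588.57 from Solovia: +39.5%. Applied ad valorem rate: 6.5% + 39.5% = 46%.
Duty = £107,098.92 × 46% = £49,265.50.
Line 2 (8110.59, Hesistan, 2,788 liters, £122,030.76):
Base rate for 8110.59 is 17.5%.
Origin Hesistan qualifies under the Belius–Hesistan agreement and 8110.59 is covered: preferential rate 16.5% applies instead.
Duty = £122,030.76 × 16.5% = £20,135.08.
Line 3 (4202.36, Hesistan, 1,428 kg, £343,191.24):
Base rate for 4202.36 is 4%.
Origin Hesistan qualifies under the Belius–Hesistan agreement and 4202.36 is covered: preferential rate Free applies instead.
Duty = £343,191.24 × 0% = £0.00.
Total = £49,265.50 + £20,135.08 + £0.00 = £69,400.58.

£69,400.58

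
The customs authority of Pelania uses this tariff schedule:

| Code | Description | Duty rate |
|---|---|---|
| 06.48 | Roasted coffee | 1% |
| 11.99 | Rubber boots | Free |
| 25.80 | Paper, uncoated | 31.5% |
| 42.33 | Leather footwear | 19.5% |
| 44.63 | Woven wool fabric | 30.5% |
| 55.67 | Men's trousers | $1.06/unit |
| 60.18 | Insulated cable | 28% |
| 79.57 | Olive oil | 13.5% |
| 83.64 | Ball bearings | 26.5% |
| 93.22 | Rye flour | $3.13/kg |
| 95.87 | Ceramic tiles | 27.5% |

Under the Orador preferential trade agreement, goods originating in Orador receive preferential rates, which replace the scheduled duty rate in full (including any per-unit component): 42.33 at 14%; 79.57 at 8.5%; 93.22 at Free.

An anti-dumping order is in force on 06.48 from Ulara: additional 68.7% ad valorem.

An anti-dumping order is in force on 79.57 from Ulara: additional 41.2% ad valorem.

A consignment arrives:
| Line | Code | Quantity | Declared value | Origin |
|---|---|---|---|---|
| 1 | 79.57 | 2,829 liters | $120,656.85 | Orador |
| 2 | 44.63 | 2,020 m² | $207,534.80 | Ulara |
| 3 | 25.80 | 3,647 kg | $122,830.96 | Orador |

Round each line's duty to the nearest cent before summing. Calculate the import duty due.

$112,245.69

Line 1 (79.57, Orador, 2,829 liters, $120,656.85):
Base rate for 79.57 is 13.5%.
Origin Orador qualifies under the Pelania–Orador agreement and 79.57 is covered: preferential rate 8.5% applies instead.
The additional-duty order on 79.57 targets Ulara, not Orador; it does not apply.
Duty = $120,656.85 × 8.5% = $10,255.83.
Line 2 (44.63, Ulara, 2,020 m², $207,534.80):
Base rate for 44.63 is 30.5%.
Duty = $207,534.80 × 30.5% = $63,298.11.
Line 3 (25.80, Orador, 3,647 kg, $122,830.96):
Base rate for 25.80 is 31.5%.
Origin Orador is the FTA partner but 25.80 is not on the preference list; base rate stands.
Duty = $122,830.96 × 31.5% = $38,691.75.
Total = $10,255.83 + $63,298.11 + $38,691.75 = $112,245.69.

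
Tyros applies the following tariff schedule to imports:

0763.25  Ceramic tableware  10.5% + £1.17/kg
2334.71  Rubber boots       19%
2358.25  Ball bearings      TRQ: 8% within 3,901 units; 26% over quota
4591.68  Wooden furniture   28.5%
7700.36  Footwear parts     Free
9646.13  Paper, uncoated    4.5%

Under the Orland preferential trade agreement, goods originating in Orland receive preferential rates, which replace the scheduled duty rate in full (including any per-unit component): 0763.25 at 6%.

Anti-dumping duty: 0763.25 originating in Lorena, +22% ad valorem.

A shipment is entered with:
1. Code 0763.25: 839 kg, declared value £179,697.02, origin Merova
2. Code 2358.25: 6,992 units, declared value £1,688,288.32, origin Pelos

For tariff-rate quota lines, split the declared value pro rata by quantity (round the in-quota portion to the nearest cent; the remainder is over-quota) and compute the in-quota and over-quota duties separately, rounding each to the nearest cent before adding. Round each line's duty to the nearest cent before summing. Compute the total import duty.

Line 1 (0763.25, Merova, 839 kg, £179,697.02):
Base rate for 0763.25 is 10.5% + £1.17/kg.
0763.25 has an FTA preferential rate, but origin Merova is not Orland; base rate stands.
The additional-duty order on 0763.25 targets Lorena, not Merova; it does not apply.
Duty = £179,697.02 × 10.5% + 839 × £1.17 = £19,849.82.
Line 2 (2358.25, Pelos, 6,992 units, £1,688,288.32):
Code 2358.25 is under a tariff-rate quota (threshold 3,901 units). In-quota: 3,901 units at 8%; over-quota: 3,091 units at 26%.
Pro-rata value split: in-quota = £1,688,288.32 × 3,901/6,992 = £941,935.46; over-quota = £1,688,288.32 − £941,935.46 = £746,352.86.
In-quota duty = £941,935.46 × 8% = £75,354.84. Over-quota duty = £746,352.86 × 26% = £194,051.74.
Line duty = £75,354.84 + £194,051.74 = £269,406.58.
Total = £19,849.82 + £269,406.58 = £289,256.40.

£289,256.40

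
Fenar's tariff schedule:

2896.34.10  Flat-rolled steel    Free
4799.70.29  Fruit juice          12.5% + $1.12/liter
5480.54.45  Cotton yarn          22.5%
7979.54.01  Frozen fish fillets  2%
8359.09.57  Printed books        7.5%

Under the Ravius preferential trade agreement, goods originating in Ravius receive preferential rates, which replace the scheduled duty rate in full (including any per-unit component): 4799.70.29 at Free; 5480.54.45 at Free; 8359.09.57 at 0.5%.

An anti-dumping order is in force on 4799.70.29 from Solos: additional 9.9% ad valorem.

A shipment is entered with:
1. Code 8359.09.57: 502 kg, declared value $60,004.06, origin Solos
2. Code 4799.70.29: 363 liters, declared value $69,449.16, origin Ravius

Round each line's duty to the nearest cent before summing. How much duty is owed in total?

Line 1 (8359.09.57, Solos, 502 kg, $60,004.06):
Base rate for 8359.09.57 is 7.5%.
8359.09.57 has an FTA preferential rate, but origin Solos is not Ravius; base rate stands.
Duty = $60,004.06 × 7.5% = $4,500.30.
Line 2 (4799.70.29, Ravius, 363 liters, $69,449.16):
Base rate for 4799.70.29 is 12.5% + $1.12/liter.
Origin Ravius qualifies under the Fenar–Ravius agreement and 4799.70.29 is covered: preferential rate Free applies instead.
The additional-duty order on 4799.70.29 targets Solos, not Ravius; it does not apply.
Duty = $69,449.16 × 0% = $0.00.
Total = $4,500.30 + $0.00 = $4,500.30.

$4,500.30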